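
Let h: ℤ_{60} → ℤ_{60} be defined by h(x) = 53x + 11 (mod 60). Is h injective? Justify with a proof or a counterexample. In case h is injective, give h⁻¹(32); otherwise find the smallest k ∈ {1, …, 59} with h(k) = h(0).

57

Recall that h is injective if h(u) = h(v) implies u = v.
Suppose h(u) = h(v) in ℤ_{60}. Then 53u + 11 ≡ 53v + 11 (mod 60), thus 53(u − v) ≡ 0 (mod 60).
Since gcd(53, 60) = 1, 53 is invertible modulo 60, hence u − v ≡ 0 (mod 60), i.e. u = v.
Hence h is injective.
We now compute 53⁻¹ mod 60 explicitly. Euclid's algorithm: 60 = 1·53 + 7, 53 = 7·7 + 4, 7 = 1·4 + 3, 4 = 1·3 + 1; back-substituting gives 1 = 17·53 − 15·60, so 53⁻¹ ≡ 17 (mod 60).
Since h is injective, we find h⁻¹(32): we need 53x ≡ 32 − 11 ≡ 21 (mod 60). Using 53⁻¹ = 17: x ≡ 17·21 = 357 = 5·60 + 57, so x = 57.
Check: h(57) = 53·57 + 11 = 3032 = 50·60 + 32 ≡ 32 (mod 60).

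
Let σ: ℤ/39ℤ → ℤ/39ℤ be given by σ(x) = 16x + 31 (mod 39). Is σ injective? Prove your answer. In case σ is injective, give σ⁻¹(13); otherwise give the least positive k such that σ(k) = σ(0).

Recall: injectivity means: for all a, b in the domain, σ(a) = σ(b) implies a = b.
If σ(a) = σ(b), then 16a ≡ 16b (mod 39). Because gcd(16, 39) = 1, we may cancel 16 to get a ≡ b (mod 39).
Thus σ is injective.
We now compute 16⁻¹ mod 39 explicitly. Euclid's algorithm: 39 = 2·16 + 7, 16 = 2·7 + 2, 7 = 3·2 + 1; back-substituting gives 1 = 22·16 − 9·39, so 16⁻¹ ≡ 22 (mod 39).
Since σ is injective, we compute σ⁻¹(13): solve 16x + 31 ≡ 13 (mod 39), i.e. 16x ≡ 21 (mod 39).
Multiplying by 16⁻¹ = 22 gives x ≡ 22·21 = 462 = 11·39 + 33 ≡ 33 (mod 39).
Check: σ(33) = 16·33 + 31 = 559 = 14·39 + 13 ≡ 13 (mod 39).

33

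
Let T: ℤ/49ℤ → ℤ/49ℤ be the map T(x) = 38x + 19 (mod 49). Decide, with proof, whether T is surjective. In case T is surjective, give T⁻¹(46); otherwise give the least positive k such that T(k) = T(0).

Since gcd(38, 49) = 1, 38 is invertible modulo 49. Euclid's algorithm: 49 = 1·38 + 11, 38 = 3·11 + 5, 11 = 2·5 + 1; back-substituting gives 1 = 40·38 − 31·49, so 38⁻¹ ≡ 40 (mod 49).
For any y ∈ ℤ/49ℤ, x = 40(y − 19) mod 49 satisfies T(x) = 38·40(y − 19) + 19 ≡ y (since 38·40 ≡ 1 mod 49). So every y has a preimage.
Therefore T is surjective.
Since T is surjective, we compute T⁻¹(46): solve 38x + 19 ≡ 46 (mod 49), i.e. 38x ≡ 27 (mod 49).
Multiplying by 38⁻¹ = 40 gives x ≡ 40·27 = 1080 = 22·49 + 2 ≡ 2 (mod 49).
Check: T(2) = 38·2 + 19 = 95 = 1·49 + 46 ≡ 46 (mod 49).

2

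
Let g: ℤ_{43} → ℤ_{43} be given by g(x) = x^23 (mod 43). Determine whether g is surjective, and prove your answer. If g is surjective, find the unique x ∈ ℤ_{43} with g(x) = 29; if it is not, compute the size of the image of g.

33

Since 43 is prime, the nonzero elements of ℤ_{43} form a cyclic group of order 42.
As gcd(23, 42) = 1, raising to the 23rd power is a bijection on this group: if x_1^23 ≡ x_2^23 then (x_1x_2^{−1})^23 = 1, and the only element of order dividing gcd(23, 42) = 1 is 1, so x_1 = x_2.
With g(0) = 0 this makes g injective on all of ℤ_{43}, hence bijective (finite equal-size domain and codomain). In particular g is surjective.
Since g is surjective, we find the preimage of 29. The inverse of x ↦ x^23 on (ℤ_{43})^× is x ↦ x^11, because 23·11 = 253 = 6·42 + 1 ≡ 1 (mod 42) and x^{42} = 1 for x ≠ 0 (Fermat). So g⁻¹(29) = 29^11 mod 43.
Repeated squaring mod 43: 29^1 ≡ 29, 29^2 ≡ 29² = 841 ≡ 24, 29^4 ≡ 24² = 576 ≡ 17, 29^8 ≡ 17² = 289 ≡ 31. Since 11 = 8 + 2 + 1, 29^11 ≡ 31·24·29: 31·24 = 744 ≡ 13, then 13·29 = 377 ≡ 33. So 29^11 ≡ 33 (mod 43).
Hence g⁻¹(29) = 33.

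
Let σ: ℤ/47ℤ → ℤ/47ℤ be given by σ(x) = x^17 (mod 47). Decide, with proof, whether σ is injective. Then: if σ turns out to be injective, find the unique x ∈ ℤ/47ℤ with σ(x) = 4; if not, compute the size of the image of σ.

9

Since 47 is prime, the nonzero elements of ℤ/47ℤ form a cyclic group of order 46.
As gcd(17, 46) = 1, raising to the 17th power is a bijection on this group: if u^17 ≡ v^17 then (uv^{−1})^17 = 1, and the only element of order dividing gcd(17, 46) = 1 is 1, so u = v.
With σ(0) = 0 this makes σ injective on all of ℤ/47ℤ, hence bijective (finite equal-size domain and codomain). In particular σ is injective.
Since σ is injective, we find the preimage of 4. The inverse of x ↦ x^17 on (ℤ/47ℤ)^× is x ↦ x^19, because 17·19 = 323 = 7·46 + 1 ≡ 1 (mod 46) and x^{46} = 1 for x ≠ 0 (Fermat). So σ⁻¹(4) = 4^19 mod 47.
Repeated squaring mod 47: 4^1 ≡ 4, 4^2 ≡ 4² = 16, 4^4 ≡ 16² = 256 ≡ 21, 4^8 ≡ 21² = 441 ≡ 18, 4^16 ≡ 18² = 324 ≡ 42. Since 19 = 16 + 2 + 1, 4^19 ≡ 42·16·4: 42·16 = 672 ≡ 14, then 14·4 = 56 ≡ 9. So 4^19 ≡ 9 (mod 47).
Hence σ⁻¹(4) = 9.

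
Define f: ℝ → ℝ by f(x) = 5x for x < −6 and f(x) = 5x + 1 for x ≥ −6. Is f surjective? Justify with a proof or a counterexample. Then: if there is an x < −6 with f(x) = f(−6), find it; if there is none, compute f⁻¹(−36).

Both pieces are strictly increasing (slopes 5 and 5), so each is injective on its own interval.
The left piece maps (−∞, −6) onto (−∞, −30); the right piece maps [−6, ∞) onto [−29, ∞).
The union (−∞, −30) ∪ [−29, ∞) omits the interval between −30 and −29; in particular −30 has no preimage. So f is not surjective.
Because the two images are disjoint, no x < −6 has f(x) = f(−6), so we compute f⁻¹(−36): −36 lies in (−∞, −30), so solve 5x = −36: x = (−36 − 0)/5 = −36/5.

-36/5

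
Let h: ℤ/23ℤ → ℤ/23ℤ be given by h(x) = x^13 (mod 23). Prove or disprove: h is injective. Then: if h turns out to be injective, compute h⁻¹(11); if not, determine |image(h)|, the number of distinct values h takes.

Since 23 is prime, the nonzero elements of ℤ/23ℤ form a cyclic group of order 22.
As gcd(13, 22) = 1, raising to the 13th power is a bijection on this group: if s^13 ≡ t^13 then (st^{−1})^13 = 1, and the only element of order dividing gcd(13, 22) = 1 is 1, so s = t.
With h(0) = 0 this makes h injective on all of ℤ/23ℤ, hence bijective (finite equal-size domain and codomain). In particular h is injective.
Since h is injective, we find the preimage of 11. The inverse of x ↦ x^13 on (ℤ/23ℤ)^× is x ↦ x^17, because 13·17 = 221 = 10·22 + 1 ≡ 1 (mod 22) and x^{22} = 1 for x ≠ 0 (Fermat). So h⁻¹(11) = 11^17 mod 23.
Repeated squaring mod 23: 11^1 ≡ 11, 11^2 ≡ 11² = 121 ≡ 6, 11^4 ≡ 6² = 36 ≡ 13, 11^8 ≡ 13² = 169 ≡ 8, 11^16 ≡ 8² = 64 ≡ 18. Since 17 = 16 + 1, 11^17 ≡ 18·11: 18·11 = 198 ≡ 14. So 11^17 ≡ 14 (mod 23).
Hence h⁻¹(11) = 14.

14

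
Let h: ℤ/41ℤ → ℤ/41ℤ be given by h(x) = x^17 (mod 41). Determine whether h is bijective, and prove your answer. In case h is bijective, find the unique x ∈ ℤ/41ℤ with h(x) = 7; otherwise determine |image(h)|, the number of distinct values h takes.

Since 41 is prime, the nonzero elements of ℤ/41ℤ form a cyclic group of order 40.
As gcd(17, 40) = 1, raising to the 17th power is a bijection on this group: if x_1^17 ≡ x_2^17 then (x_1x_2^{−1})^17 = 1, and the only element of order dividing gcd(17, 40) = 1 is 1, so x_1 = x_2.
With h(0) = 0 this makes h injective on all of ℤ/41ℤ, hence bijective (finite equal-size domain and codomain). In particular h is bijective.
Since h is bijective, we find the preimage of 7. The inverse of x ↦ x^17 on (ℤ/41ℤ)^× is x ↦ x^33, because 17·33 = 561 = 14·40 + 1 ≡ 1 (mod 40) and x^{40} = 1 for x ≠ 0 (Fermat). So h⁻¹(7) = 7^33 mod 41.
Repeated squaring mod 41: 7^1 ≡ 7, 7^2 ≡ 7² = 49 ≡ 8, 7^4 ≡ 8² = 64 ≡ 23, 7^8 ≡ 23² = 529 ≡ 37, 7^16 ≡ 37² = 1369 ≡ 16, 7^32 ≡ 16² = 256 ≡ 10. Since 33 = 32 + 1, 7^33 ≡ 10·7: 10·7 = 70 ≡ 29. So 7^33 ≡ 29 (mod 41).
Hence h⁻¹(7) = 29.

29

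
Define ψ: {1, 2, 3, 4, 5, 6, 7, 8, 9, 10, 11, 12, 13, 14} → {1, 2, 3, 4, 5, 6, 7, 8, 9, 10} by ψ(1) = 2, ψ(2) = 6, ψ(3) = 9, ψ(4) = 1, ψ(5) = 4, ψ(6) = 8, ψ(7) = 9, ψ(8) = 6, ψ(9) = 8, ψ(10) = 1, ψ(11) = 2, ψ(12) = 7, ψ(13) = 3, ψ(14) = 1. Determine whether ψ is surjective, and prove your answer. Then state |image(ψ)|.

8

No element maps to 5, so ψ is not surjective.
The image of ψ is {1, 2, 3, 4, 6, 7, 8, 9}, which has 8 elements.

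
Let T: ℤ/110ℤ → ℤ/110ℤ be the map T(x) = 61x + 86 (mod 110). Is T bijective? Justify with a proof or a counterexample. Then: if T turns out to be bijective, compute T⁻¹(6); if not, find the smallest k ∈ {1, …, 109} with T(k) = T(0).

If T(a) = T(b), then 61a ≡ 61b (mod 110). Because gcd(61, 110) = 1, we may cancel 61 to get a ≡ b (mod 110).
We now compute 61⁻¹ mod 110 explicitly. Euclid's algorithm: 110 = 1·61 + 49, 61 = 1·49 + 12, 49 = 4·12 + 1; back-substituting gives 1 = 101·61 − 56·110, so 61⁻¹ ≡ 101 (mod 110).
For any y ∈ ℤ/110ℤ, x = 101(y − 86) mod 110 satisfies T(x) = 61·101(y − 86) + 86 ≡ y (since 61·101 ≡ 1 mod 110). So every y has a preimage.
So T is bijective.
Since T is bijective, we compute T⁻¹(6): solve 61x + 86 ≡ 6 (mod 110), i.e. 61x ≡ 30 (mod 110).
Multiplying by 61⁻¹ = 101 gives x ≡ 101·30 = 3030 = 27·110 + 60 ≡ 60 (mod 110).
Check: T(60) = 61·60 + 86 = 3746 = 34·110 + 6 ≡ 6 (mod 110).

60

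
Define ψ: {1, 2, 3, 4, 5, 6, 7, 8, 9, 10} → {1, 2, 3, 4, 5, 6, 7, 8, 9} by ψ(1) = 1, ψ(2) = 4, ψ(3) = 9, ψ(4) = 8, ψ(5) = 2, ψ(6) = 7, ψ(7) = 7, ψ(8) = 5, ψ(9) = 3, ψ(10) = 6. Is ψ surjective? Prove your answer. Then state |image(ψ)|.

9

Every element of the codomain has a preimage: 1 = ψ(1), 2 = ψ(5), 3 = ψ(9), 4 = ψ(2), 5 = ψ(8), 6 = ψ(10), 7 = ψ(6), 8 = ψ(4), 9 = ψ(3).
Hence ψ is surjective.
The image of ψ is {1, 2, 3, 4, 5, 6, 7, 8, 9}, which has 9 elements.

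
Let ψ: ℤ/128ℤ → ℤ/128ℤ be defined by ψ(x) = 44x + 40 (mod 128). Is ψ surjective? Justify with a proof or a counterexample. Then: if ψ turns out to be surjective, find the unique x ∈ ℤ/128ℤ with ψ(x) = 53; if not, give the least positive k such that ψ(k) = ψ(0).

32

By definition, ψ is surjective if every y in the codomain equals ψ(x) for some x in the domain.
Since gcd(44, 128) = 4, we have 44x ≡ 0 (mod 4) for all x, so ψ(x) ≡ 0 (mod 4).
But 1 ≢ 0 (mod 4), so 1 ∈ ℤ/128ℤ has no preimage. Therefore ψ is not surjective.
Since ψ is not surjective, we find the least positive k with ψ(k) = ψ(0): this means 44k ≡ 0 (mod 128), i.e. 128 ∣ 44k. Since gcd(44, 128) = 4, dividing through by 4 this holds exactly when 32 ∣ 11k, and as gcd(11, 32) = 1, exactly when 32 ∣ k.
The smallest positive such k is 32.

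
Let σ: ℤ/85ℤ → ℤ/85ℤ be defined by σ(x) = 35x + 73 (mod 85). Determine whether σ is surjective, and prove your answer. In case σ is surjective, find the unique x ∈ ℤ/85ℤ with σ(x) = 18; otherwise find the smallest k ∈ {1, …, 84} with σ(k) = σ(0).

17

Since gcd(35, 85) = 5, we have 35x ≡ 0 (mod 5) for all x, so σ(x) ≡ 3 (mod 5).
But 0 ≢ 3 (mod 5), so 0 ∈ ℤ/85ℤ has no preimage. Thus σ is not surjective.
Since σ is not surjective, we find the least positive k with σ(k) = σ(0): this means 35k ≡ 0 (mod 85), i.e. 85 ∣ 35k. Since gcd(35, 85) = 5, dividing through by 5 this holds exactly when 17 ∣ 7k, and as gcd(7, 17) = 1, exactly when 17 ∣ k.
The smallest positive such k is 17.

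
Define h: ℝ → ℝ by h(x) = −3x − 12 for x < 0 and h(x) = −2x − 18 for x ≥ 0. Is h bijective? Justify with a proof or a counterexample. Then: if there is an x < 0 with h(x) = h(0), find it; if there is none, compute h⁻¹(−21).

Both pieces are strictly decreasing (slopes −3 and −2), so each is injective on its own interval.
The left piece maps (−∞, 0) onto (−12, ∞); the right piece maps [0, ∞) onto (−∞, −18].
The images leave a gap (−12 has no preimage), so h is not surjective, hence not bijective.
Because the two images are disjoint, no x < 0 has h(x) = h(0), so we compute h⁻¹(−21): −21 lies in (−∞, −18], so solve −2x − 18 = −21: x = (−21 + 18)/(−2) = 3/2.

3/2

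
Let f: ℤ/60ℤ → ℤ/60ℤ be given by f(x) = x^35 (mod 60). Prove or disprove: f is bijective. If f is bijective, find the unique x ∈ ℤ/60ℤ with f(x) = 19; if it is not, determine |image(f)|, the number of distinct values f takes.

45

f(0) = 0^35 = 0.
f(30): Repeated squaring mod 60: 30^1 ≡ 30, 30^2 ≡ 30² = 900 ≡ 0, 30^4 ≡ 0² = 0, 30^8 ≡ 0² = 0, 30^16 ≡ 0² = 0, 30^32 ≡ 0² = 0. Since 35 = 32 + 2 + 1, 30^35 ≡ 0·0·30: 0·0 = 0, then 0·30 = 0. So 30^35 ≡ 0 (mod 60).
So f(0) = f(30) = 0 while 0 ≠ 30, so f is not injective, hence not bijective.
Since f is not bijective, we determine |image(f)|. Computing x^35 mod 60 for each x (by repeated squaring, reducing mod 60 at every step), the values f(0), f(1), …, f(59) are: 0, 1, 8, 27, 4, 5, 36, 43, 32, 9, 40, 11, 48, 37, 44, 15, 16, 53, 12, 19, 20, 21, 28, 47, 24, 25, 56, 3, 52, 29, 0, 31, 8, 57, 4, 35, 36, 13, 32, 39, 40, 41, 48, 7, 44, 45, 16, 23, 12, 49, 20, 51, 28, 17, 24, 55, 56, 33, 52, 59.
The distinct values are {0, 1, 3, 4, 5, 7, 8, 9, 11, 12, 13, 15, 16, 17, 19, 20, 21, 23, 24, 25, 27, 28, 29, 31, 32, 33, 35, 36, 37, 39, 40, 41, 43, 44, 45, 47, 48, 49, 51, 52, 53, 55, 56, 57, 59}; there are 45 of them.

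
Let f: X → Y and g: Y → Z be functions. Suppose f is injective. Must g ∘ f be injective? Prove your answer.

No. Take X = Y = Z = {1, 2}, f = identity (injective), and g(x) = 1 for every x.
Then (g ∘ f)(1) = 1 = (g ∘ f)(2) with 1 ≠ 2, so g ∘ f is not injective.

not injective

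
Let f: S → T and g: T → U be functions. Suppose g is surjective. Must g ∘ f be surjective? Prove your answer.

not surjective

No. Take S = {1}, T = U = {1, 2, 3}, f(1) = 1, and g = identity (surjective).
Then (g ∘ f)(1) = 1, and 3 ∈ U has no preimage under g ∘ f, so g ∘ f is not surjective.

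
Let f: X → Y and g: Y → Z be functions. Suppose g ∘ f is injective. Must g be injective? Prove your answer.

No. Take X = {1}, Y = {1, 2}, Z = {1, 2}, f(a) = a for each a ∈ X, and g(b) = 1 if b ∈ {1, 2} else g(b) = b.
Then g ∘ f = f is injective (X ⊂ Y and f is the inclusion), but g(1) = g(2) = 1 with 1 ≠ 2, so g is not injective.

not injective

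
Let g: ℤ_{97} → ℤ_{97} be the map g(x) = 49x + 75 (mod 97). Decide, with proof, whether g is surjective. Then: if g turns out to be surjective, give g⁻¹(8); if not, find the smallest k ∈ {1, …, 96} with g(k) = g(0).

Since gcd(49, 97) = 1, 49 is invertible modulo 97. Euclid's algorithm: 97 = 1·49 + 48, 49 = 1·48 + 1; back-substituting gives 1 = 2·49 − 1·97, so 49⁻¹ ≡ 2 (mod 97).
Then y ↦ 2(y − 75) is a two-sided inverse to g, so every y ∈ ℤ_{97} has a preimage.
So g is surjective.
Since g is surjective, we compute g⁻¹(8): solve 49x + 75 ≡ 8 (mod 97), i.e. 49x ≡ 30 (mod 97).
Multiplying by 49⁻¹ = 2 gives x ≡ 2·30 = 60 ≡ 60 (mod 97).
Check: g(60) = 49·60 + 75 = 3015 = 31·97 + 8 ≡ 8 (mod 97).

60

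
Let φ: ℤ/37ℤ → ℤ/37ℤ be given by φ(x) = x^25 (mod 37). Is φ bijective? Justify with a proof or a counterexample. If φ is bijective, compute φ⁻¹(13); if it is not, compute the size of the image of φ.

Since 37 is prime, the nonzero elements of ℤ/37ℤ form a cyclic group of order 36.
As gcd(25, 36) = 1, raising to the 25th power is a bijection on this group: if s^25 ≡ t^25 then (st^{−1})^25 = 1, and the only element of order dividing gcd(25, 36) = 1 is 1, so s = t.
With φ(0) = 0 this makes φ injective on all of ℤ/37ℤ, hence bijective (finite equal-size domain and codomain). In particular φ is bijective.
Since φ is bijective, we find the preimage of 13. The inverse of x ↦ x^25 on (ℤ/37ℤ)^× is x ↦ x^13, because 25·13 = 325 = 9·36 + 1 ≡ 1 (mod 36) and x^{36} = 1 for x ≠ 0 (Fermat). So φ⁻¹(13) = 13^13 mod 37.
Repeated squaring mod 37: 13^1 ≡ 13, 13^2 ≡ 13² = 169 ≡ 21, 13^4 ≡ 21² = 441 ≡ 34, 13^8 ≡ 34² = 1156 ≡ 9. Since 13 = 8 + 4 + 1, 13^13 ≡ 9·34·13: 9·34 = 306 ≡ 10, then 10·13 = 130 ≡ 19. So 13^13 ≡ 19 (mod 37).
Hence φ⁻¹(13) = 19.

19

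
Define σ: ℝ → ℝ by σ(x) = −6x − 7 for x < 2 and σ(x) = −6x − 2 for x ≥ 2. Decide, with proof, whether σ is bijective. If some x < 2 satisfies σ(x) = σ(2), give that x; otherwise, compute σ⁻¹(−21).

7/6

Both pieces are strictly decreasing (slopes −6 and −6), so each is injective on its own interval.
The left piece maps (−∞, 2) onto (−19, ∞); the right piece maps [2, ∞) onto (−∞, −14].
These images overlap. In particular σ(2) = −14 (right piece), and solving −6x − 7 = −14 on the left piece gives x = 7/6 < 2.
So σ(7/6) = σ(2) with 7/6 ≠ 2, and σ is not injective, hence not bijective. This x = 7/6 is the requested value below 2.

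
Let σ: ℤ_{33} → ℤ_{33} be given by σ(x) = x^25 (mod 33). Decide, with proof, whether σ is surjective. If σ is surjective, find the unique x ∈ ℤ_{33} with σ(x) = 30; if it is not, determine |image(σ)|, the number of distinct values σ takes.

σ(1) = 1^25 = 1.
σ(4): Repeated squaring mod 33: 4^1 ≡ 4, 4^2 ≡ 4² = 16, 4^4 ≡ 16² = 256 ≡ 25, 4^8 ≡ 25² = 625 ≡ 31, 4^16 ≡ 31² = 961 ≡ 4. Since 25 = 16 + 8 + 1, 4^25 ≡ 4·31·4: 4·31 = 124 ≡ 25, then 25·4 = 100 ≡ 1. So 4^25 ≡ 1 (mod 33).
So σ(1) = σ(4) = 1 while 1 ≠ 4, so σ is not injective.
A non-injective map from the 33-element set ℤ_{33} to itself takes at most 32 distinct values, so it cannot be surjective. Therefore σ is not surjective.
Since σ is not surjective, we determine |image(σ)|. Computing x^25 mod 33 for each x (by repeated squaring, reducing mod 33 at every step), the values σ(0), σ(1), …, σ(32) are: 0, 1, 32, 12, 1, 23, 21, 10, 32, 12, 10, 11, 12, 10, 23, 12, 1, 32, 21, 10, 23, 21, 22, 23, 21, 1, 23, 12, 10, 32, 21, 1, 32.
The distinct values are {0, 1, 10, 11, 12, 21, 22, 23, 32}; there are 9 of them.

9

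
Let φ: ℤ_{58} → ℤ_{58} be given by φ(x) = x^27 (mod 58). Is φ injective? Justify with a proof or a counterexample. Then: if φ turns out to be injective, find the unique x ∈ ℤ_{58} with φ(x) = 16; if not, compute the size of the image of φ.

Computing x^27 mod 58 for each x (by repeated squaring, reducing mod 58 at every step), the values φ(0), φ(1), …, φ(57) are: 0, 1, 44, 39, 22, 35, 34, 25, 40, 13, 32, 37, 46, 9, 56, 31, 20, 41, 50, 55, 16, 47, 4, 53, 52, 7, 48, 43, 28, 29, 30, 15, 10, 51, 6, 5, 54, 11, 42, 3, 8, 17, 38, 27, 2, 49, 12, 21, 26, 45, 18, 33, 24, 23, 36, 19, 14, 57.
Every element of ℤ_{58} appears exactly once in this list, so φ is a bijection, and in particular injective.
Since φ is injective, we read off the preimage of 16 from the same table: φ(20) = 16, so φ⁻¹(16) = 20.

20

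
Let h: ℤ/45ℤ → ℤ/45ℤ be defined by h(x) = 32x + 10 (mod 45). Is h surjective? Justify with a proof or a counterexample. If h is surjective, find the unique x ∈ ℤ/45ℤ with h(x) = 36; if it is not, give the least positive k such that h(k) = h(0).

43

Since gcd(32, 45) = 1, 32 is invertible modulo 45. Euclid's algorithm: 45 = 1·32 + 13, 32 = 2·13 + 6, 13 = 2·6 + 1; back-substituting gives 1 = 38·32 − 27·45, so 32⁻¹ ≡ 38 (mod 45).
For any y ∈ ℤ/45ℤ, x = 38(y − 10) mod 45 satisfies h(x) = 32·38(y − 10) + 10 ≡ y (since 32·38 ≡ 1 mod 45). So every y has a preimage.
Therefore h is surjective.
Since h is surjective, we find h⁻¹(36): we need 32x ≡ 36 − 10 ≡ 26 (mod 45). Using 32⁻¹ = 38: x ≡ 38·26 = 988 = 21·45 + 43, so x = 43.
Check: h(43) = 32·43 + 10 = 1386 = 30·45 + 36 ≡ 36 (mod 45).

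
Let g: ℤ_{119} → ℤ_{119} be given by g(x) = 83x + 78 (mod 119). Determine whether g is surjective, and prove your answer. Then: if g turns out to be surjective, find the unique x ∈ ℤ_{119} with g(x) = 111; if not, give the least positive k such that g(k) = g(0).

9

Since gcd(83, 119) = 1, 83 is invertible modulo 119. Euclid's algorithm: 119 = 1·83 + 36, 83 = 2·36 + 11, 36 = 3·11 + 3, 11 = 3·3 + 2, 3 = 1·2 + 1; back-substituting gives 1 = 76·83 − 53·119, so 83⁻¹ ≡ 76 (mod 119).
Then y ↦ 76(y − 78) is a two-sided inverse to g, so every y ∈ ℤ_{119} has a preimage.
Therefore g is surjective.
Since g is surjective, we compute g⁻¹(111): solve 83x + 78 ≡ 111 (mod 119), i.e. 83x ≡ 33 (mod 119).
Multiplying by 83⁻¹ = 76 gives x ≡ 76·33 = 2508 = 21·119 + 9 ≡ 9 (mod 119).
Check: g(9) = 83·9 + 78 = 825 = 6·119 + 111 ≡ 111 (mod 119).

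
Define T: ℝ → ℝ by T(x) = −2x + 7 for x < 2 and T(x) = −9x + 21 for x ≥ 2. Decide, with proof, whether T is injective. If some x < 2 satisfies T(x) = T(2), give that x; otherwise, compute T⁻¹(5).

1

Both pieces are strictly decreasing (slopes −2 and −9), so each is injective on its own interval.
The left piece maps (−∞, 2) onto (3, ∞); the right piece maps [2, ∞) onto (−∞, 3].
These images are disjoint, so no value is attained by both pieces. Therefore T is injective.
Because the two images are disjoint, no x < 2 has T(x) = T(2), so we compute T⁻¹(5): 5 lies in (3, ∞), so solve −2x + 7 = 5: x = (5 − 7)/(−2) = 1.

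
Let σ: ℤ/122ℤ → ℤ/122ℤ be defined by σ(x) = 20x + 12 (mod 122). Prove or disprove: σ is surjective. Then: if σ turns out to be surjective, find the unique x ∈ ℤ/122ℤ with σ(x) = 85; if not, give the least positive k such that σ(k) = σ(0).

Recall: surjectivity means every element of the codomain has a preimage under σ.
Since gcd(20, 122) = 2, we have 20x ≡ 0 (mod 2) for all x, so σ(x) ≡ 0 (mod 2).
But 1 ≢ 0 (mod 2), so 1 ∈ ℤ/122ℤ has no preimage. Hence σ is not surjective.
Since σ is not surjective, we find the least positive k with σ(k) = σ(0): this means 20k ≡ 0 (mod 122), i.e. 122 ∣ 20k. Since gcd(20, 122) = 2, dividing through by 2 this holds exactly when 61 ∣ 10k, and as gcd(10, 61) = 1, exactly when 61 ∣ k.
The smallest positive such k is 61.

61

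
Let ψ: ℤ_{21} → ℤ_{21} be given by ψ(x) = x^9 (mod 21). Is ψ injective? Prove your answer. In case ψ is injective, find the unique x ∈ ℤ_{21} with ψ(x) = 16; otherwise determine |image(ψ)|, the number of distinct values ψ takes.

9

ψ(1) = 1^9 = 1.
ψ(4): Repeated squaring mod 21: 4^1 ≡ 4, 4^2 ≡ 4² = 16, 4^4 ≡ 16² = 256 ≡ 4, 4^8 ≡ 4² = 16. Since 9 = 8 + 1, 4^9 ≡ 16·4: 16·4 = 64 ≡ 1. So 4^9 ≡ 1 (mod 21).
So ψ(1) = ψ(4) = 1 while 1 ≠ 4, so ψ is not injective.
Since ψ is not injective, we determine |image(ψ)|. Computing x^9 mod 21 for each x (by repeated squaring, reducing mod 21 at every step), the values ψ(0), ψ(1), …, ψ(20) are: 0, 1, 8, 6, 1, 20, 6, 7, 8, 15, 13, 8, 6, 13, 14, 15, 1, 20, 15, 13, 20.
The distinct values are {0, 1, 6, 7, 8, 13, 14, 15, 20}; there are 9 of them.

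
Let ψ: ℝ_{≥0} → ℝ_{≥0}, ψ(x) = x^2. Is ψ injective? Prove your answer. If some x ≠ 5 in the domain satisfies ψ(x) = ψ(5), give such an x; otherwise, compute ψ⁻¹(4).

On ℝ_{≥0}, x ↦ x^2 is strictly increasing, so ψ(u) = ψ(v) forces u = v. Therefore ψ is injective.
Since x ↦ x^2 is strictly increasing on ℝ_{≥0}, it is injective there, so no x ≠ 5 in the domain has ψ(x) = ψ(5). We therefore compute ψ⁻¹(4) = 4^{1/2} = 2 (indeed 2^2 = 4).

2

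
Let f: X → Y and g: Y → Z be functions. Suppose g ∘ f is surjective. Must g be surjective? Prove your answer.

surjective

Let c ∈ Z. Since g ∘ f is surjective, some a ∈ X has g(f(a)) = c. Then b = f(a) ∈ Y satisfies g(b) = c. So g is surjective.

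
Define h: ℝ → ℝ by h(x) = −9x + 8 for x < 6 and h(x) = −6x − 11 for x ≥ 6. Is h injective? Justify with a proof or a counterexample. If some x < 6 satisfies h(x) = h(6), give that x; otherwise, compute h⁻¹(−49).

Both pieces are strictly decreasing (slopes −9 and −6), so each is injective on its own interval.
The left piece maps (−∞, 6) onto (−46, ∞); the right piece maps [6, ∞) onto (−∞, −47].
These images are disjoint, so no value is attained by both pieces. So h is injective.
Because the two images are disjoint, no x < 6 has h(x) = h(6), so we compute h⁻¹(−49): −49 lies in (−∞, −47], so solve −6x − 11 = −49: x = (−49 + 11)/(−6) = 19/3.

19/3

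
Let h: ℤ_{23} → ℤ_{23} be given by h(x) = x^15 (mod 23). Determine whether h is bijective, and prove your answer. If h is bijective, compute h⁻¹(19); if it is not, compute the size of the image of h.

Since 23 is prime, the nonzero elements of ℤ_{23} form a cyclic group of order 22.
As gcd(15, 22) = 1, raising to the 15th power is a bijection on this group: if a^15 ≡ b^15 then (ab^{−1})^15 = 1, and the only element of order dividing gcd(15, 22) = 1 is 1, so a = b.
With h(0) = 0 this makes h injective on all of ℤ_{23}, hence bijective (finite equal-size domain and codomain). In particular h is bijective.
Since h is bijective, we find the preimage of 19. The inverse of x ↦ x^15 on (ℤ_{23})^× is x ↦ x^3, because 15·3 = 45 = 2·22 + 1 ≡ 1 (mod 22) and x^{22} = 1 for x ≠ 0 (Fermat). So h⁻¹(19) = 19^3 mod 23.
Repeated squaring mod 23: 19^1 ≡ 19, 19^2 ≡ 19² = 361 ≡ 16. Since 3 = 2 + 1, 19^3 ≡ 16·19: 16·19 = 304 ≡ 5. So 19^3 ≡ 5 (mod 23).
Hence h⁻¹(19) = 5.

5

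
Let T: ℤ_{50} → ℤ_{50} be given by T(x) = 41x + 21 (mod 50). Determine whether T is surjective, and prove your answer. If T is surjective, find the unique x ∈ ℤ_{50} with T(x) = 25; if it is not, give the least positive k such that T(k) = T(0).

44

Since gcd(41, 50) = 1, 41 is invertible modulo 50. Euclid's algorithm: 50 = 1·41 + 9, 41 = 4·9 + 5, 9 = 1·5 + 4, 5 = 1·4 + 1; back-substituting gives 1 = 11·41 − 9·50, so 41⁻¹ ≡ 11 (mod 50).
For any y ∈ ℤ_{50}, x = 11(y − 21) mod 50 satisfies T(x) = 41·11(y − 21) + 21 ≡ y (since 41·11 ≡ 1 mod 50). So every y has a preimage.
Thus T is surjective.
Since T is surjective, we compute T⁻¹(25): solve 41x + 21 ≡ 25 (mod 50), i.e. 41x ≡ 4 (mod 50).
Multiplying by 41⁻¹ = 11 gives x ≡ 11·4 = 44 ≡ 44 (mod 50).
Check: T(44) = 41·44 + 21 = 1825 = 36·50 + 25 ≡ 25 (mod 50).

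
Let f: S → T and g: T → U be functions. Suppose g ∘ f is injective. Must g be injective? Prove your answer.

No. Take S = {0}, T = {0, 1}, U = {0, 1}, f(a) = a for each a ∈ S, and g(b) = 0 if b ∈ {0, 1} else g(b) = b.
Then g ∘ f = f is injective (S ⊂ T and f is the inclusion), but g(0) = g(1) = 0 with 0 ≠ 1, so g is not injective.

not injective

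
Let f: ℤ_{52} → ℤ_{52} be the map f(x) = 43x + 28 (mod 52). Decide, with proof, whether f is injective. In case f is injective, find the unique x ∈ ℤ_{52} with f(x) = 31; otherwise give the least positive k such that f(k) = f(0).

Suppose f(a) = f(b) in ℤ_{52}. Then 43a + 28 ≡ 43b + 28 (mod 52), thus 43(a − b) ≡ 0 (mod 52).
Since gcd(43, 52) = 1, 43 is invertible modulo 52, thus a − b ≡ 0 (mod 52), i.e. a = b.
Hence f is injective.
We now compute 43⁻¹ mod 52 explicitly. Euclid's algorithm: 52 = 1·43 + 9, 43 = 4·9 + 7, 9 = 1·7 + 2, 7 = 3·2 + 1; back-substituting gives 1 = 23·43 − 19·52, so 43⁻¹ ≡ 23 (mod 52).
Since f is injective, we compute f⁻¹(31): solve 43x + 28 ≡ 31 (mod 52), i.e. 43x ≡ 3 (mod 52).
Multiplying by 43⁻¹ = 23 gives x ≡ 23·3 = 69 = 1·52 + 17 ≡ 17 (mod 52).
Check: f(17) = 43·17 + 28 = 759 = 14·52 + 31 ≡ 31 (mod 52).

17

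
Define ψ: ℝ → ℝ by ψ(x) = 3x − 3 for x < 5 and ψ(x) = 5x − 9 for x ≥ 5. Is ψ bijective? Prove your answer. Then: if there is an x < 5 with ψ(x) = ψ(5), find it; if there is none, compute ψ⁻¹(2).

5/3

Both pieces are strictly increasing (slopes 3 and 5), so each is injective on its own interval.
The left piece maps (−∞, 5) onto (−∞, 12); the right piece maps [5, ∞) onto [16, ∞).
The images leave a gap (12 has no preimage), so ψ is not surjective, hence not bijective.
Because the two images are disjoint, no x < 5 has ψ(x) = ψ(5), so we compute ψ⁻¹(2): 2 lies in (−∞, 12), so solve 3x − 3 = 2: x = (2 + 3)/3 = 5/3.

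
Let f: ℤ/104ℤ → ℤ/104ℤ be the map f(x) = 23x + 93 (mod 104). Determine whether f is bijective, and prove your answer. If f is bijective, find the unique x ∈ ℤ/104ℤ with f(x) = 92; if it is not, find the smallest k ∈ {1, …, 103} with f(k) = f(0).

9

By definition, injectivity means: for all s, t in the domain, f(s) = f(t) implies s = t.
Suppose f(s) = f(t) in ℤ/104ℤ. Then 23s + 93 ≡ 23t + 93 (mod 104), therefore 23(s − t) ≡ 0 (mod 104).
Since gcd(23, 104) = 1, 23 is invertible modulo 104, thus s − t ≡ 0 (mod 104), i.e. s = t.
We now compute 23⁻¹ mod 104 explicitly. Euclid's algorithm: 104 = 4·23 + 12, 23 = 1·12 + 11, 12 = 1·11 + 1; back-substituting gives 1 = 95·23 − 21·104, so 23⁻¹ ≡ 95 (mod 104).
Then y ↦ 95(y − 93) is a two-sided inverse to f, so every y ∈ ℤ/104ℤ has a preimage.
Thus f is bijective.
Since f is bijective, we compute f⁻¹(92): solve 23x + 93 ≡ 92 (mod 104), i.e. 23x ≡ 103 (mod 104).
Multiplying by 23⁻¹ = 95 gives x ≡ 95·103 = 9785 = 94·104 + 9 ≡ 9 (mod 104).
Check: f(9) = 23·9 + 93 = 300 = 2·104 + 92 ≡ 92 (mod 104).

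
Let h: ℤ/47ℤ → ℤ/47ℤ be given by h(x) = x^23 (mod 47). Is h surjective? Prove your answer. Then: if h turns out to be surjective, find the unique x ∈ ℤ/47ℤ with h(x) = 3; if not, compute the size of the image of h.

3

h(1) = 1^23 = 1.
h(2): Repeated squaring mod 47: 2^1 ≡ 2, 2^2 ≡ 2² = 4, 2^4 ≡ 4² = 16, 2^8 ≡ 16² = 256 ≡ 21, 2^16 ≡ 21² = 441 ≡ 18. Since 23 = 16 + 4 + 2 + 1, 2^23 ≡ 18·16·4·2: 18·16 = 288 ≡ 6, then 6·4 = 24, then 24·2 = 48 ≡ 1. So 2^23 ≡ 1 (mod 47).
So h(1) = h(2) = 1 while 1 ≠ 2, hence h is not injective.
A non-injective map from the 47-element set ℤ/47ℤ to itself takes at most 46 distinct values, so it cannot be surjective. Thus h is not surjective.
Since h is not surjective, we determine |image(h)|. Computing x^23 mod 47 for each x (by repeated squaring, reducing mod 47 at every step), the values h(0), h(1), …, h(46) are: 0, 1, 1, 1, 1, 46, 1, 1, 1, 1, 46, 46, 1, 46, 1, 46, 1, 1, 1, 46, 46, 1, 46, 46, 1, 1, 46, 1, 1, 46, 46, 46, 1, 46, 1, 46, 1, 1, 46, 46, 46, 46, 1, 46, 46, 46, 46.
The distinct values are {0, 1, 46}; there are 3 of them.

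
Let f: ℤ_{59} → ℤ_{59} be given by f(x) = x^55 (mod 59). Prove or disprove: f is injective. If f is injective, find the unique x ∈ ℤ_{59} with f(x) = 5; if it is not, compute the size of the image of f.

15

Since 59 is prime, the nonzero elements of ℤ_{59} form a cyclic group of order 58.
As gcd(55, 58) = 1, raising to the 55th power is a bijection on this group: if x_1^55 ≡ x_2^55 then (x_1x_2^{−1})^55 = 1, and the only element of order dividing gcd(55, 58) = 1 is 1, so x_1 = x_2.
With f(0) = 0 this makes f injective on all of ℤ_{59}, hence bijective (finite equal-size domain and codomain). In particular f is injective.
Since f is injective, we find the preimage of 5. The inverse of x ↦ x^55 on (ℤ_{59})^× is x ↦ x^19, because 55·19 = 1045 = 18·58 + 1 ≡ 1 (mod 58) and x^{58} = 1 for x ≠ 0 (Fermat). So f⁻¹(5) = 5^19 mod 59.
Repeated squaring mod 59: 5^1 ≡ 5, 5^2 ≡ 5² = 25, 5^4 ≡ 25² = 625 ≡ 35, 5^8 ≡ 35² = 1225 ≡ 45, 5^16 ≡ 45² = 2025 ≡ 19. Since 19 = 16 + 2 + 1, 5^19 ≡ 19·25·5: 19·25 = 475 ≡ 3, then 3·5 = 15. So 5^19 ≡ 15 (mod 59).
Hence f⁻¹(5) = 15.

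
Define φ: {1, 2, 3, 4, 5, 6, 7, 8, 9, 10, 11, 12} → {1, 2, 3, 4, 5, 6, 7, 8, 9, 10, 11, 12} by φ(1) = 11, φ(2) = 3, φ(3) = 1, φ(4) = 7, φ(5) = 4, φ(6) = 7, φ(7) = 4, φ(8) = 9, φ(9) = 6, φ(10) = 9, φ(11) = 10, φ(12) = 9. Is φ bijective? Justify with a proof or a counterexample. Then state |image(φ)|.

φ(4) = 7 = φ(6) with 4 ≠ 6, so φ is not injective, hence not bijective.
The image of φ is {1, 3, 4, 6, 7, 9, 10, 11}, which has 8 elements.

8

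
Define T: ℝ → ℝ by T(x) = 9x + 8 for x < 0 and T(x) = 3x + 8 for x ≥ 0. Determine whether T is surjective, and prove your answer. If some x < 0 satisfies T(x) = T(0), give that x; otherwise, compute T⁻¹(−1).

-1

Both pieces are strictly increasing (slopes 9 and 3), so each is injective on its own interval.
The left piece maps (−∞, 0) onto (−∞, 8); the right piece maps [0, ∞) onto [8, ∞).
These images together cover ℝ, so T is surjective.
Because the two images are disjoint, no x < 0 has T(x) = T(0), so we compute T⁻¹(−1): −1 lies in (−∞, 8), so solve 9x + 8 = −1: x = (−1 − 8)/9 = −1.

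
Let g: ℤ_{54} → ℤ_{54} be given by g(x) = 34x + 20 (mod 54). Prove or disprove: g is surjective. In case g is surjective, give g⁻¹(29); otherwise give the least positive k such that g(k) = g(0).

Recall: g is surjective if every y in the codomain equals g(x) for some x in the domain.
Since gcd(34, 54) = 2, we have 34x ≡ 0 (mod 2) for all x, so g(x) ≡ 0 (mod 2).
But 1 ≢ 0 (mod 2), so 1 ∈ ℤ_{54} has no preimage. Therefore g is not surjective.
Since g is not surjective, we find the least positive k with g(k) = g(0): this means 34k ≡ 0 (mod 54), i.e. 54 ∣ 34k. Since gcd(34, 54) = 2, dividing through by 2 this holds exactly when 27 ∣ 17k, and as gcd(17, 27) = 1, exactly when 27 ∣ k.
The smallest positive such k is 27.

27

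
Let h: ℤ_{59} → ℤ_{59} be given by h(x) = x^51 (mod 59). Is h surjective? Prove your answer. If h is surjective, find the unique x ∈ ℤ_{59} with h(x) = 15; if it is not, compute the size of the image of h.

3

Since 59 is prime, the nonzero elements of ℤ_{59} form a cyclic group of order 58.
As gcd(51, 58) = 1, raising to the 51st power is a bijection on this group: if x_1^51 ≡ x_2^51 then (x_1x_2^{−1})^51 = 1, and the only element of order dividing gcd(51, 58) = 1 is 1, so x_1 = x_2.
With h(0) = 0 this makes h injective on all of ℤ_{59}, hence bijective (finite equal-size domain and codomain). In particular h is surjective.
Since h is surjective, we find the preimage of 15. The inverse of x ↦ x^51 on (ℤ_{59})^× is x ↦ x^33, because 51·33 = 1683 = 29·58 + 1 ≡ 1 (mod 58) and x^{58} = 1 for x ≠ 0 (Fermat). So h⁻¹(15) = 15^33 mod 59.
Repeated squaring mod 59: 15^1 ≡ 15, 15^2 ≡ 15² = 225 ≡ 48, 15^4 ≡ 48² = 2304 ≡ 3, 15^8 ≡ 3² = 9, 15^16 ≡ 9² = 81 ≡ 22, 15^32 ≡ 22² = 484 ≡ 12. Since 33 = 32 + 1, 15^33 ≡ 12·15: 12·15 = 180 ≡ 3. So 15^33 ≡ 3 (mod 59).
Hence h⁻¹(15) = 3.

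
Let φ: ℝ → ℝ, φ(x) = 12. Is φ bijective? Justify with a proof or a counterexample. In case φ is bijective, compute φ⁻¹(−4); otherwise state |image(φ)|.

φ(0) = 12 = φ(1) with 0 ≠ 1, so φ is not injective, hence not bijective.
Since φ is not bijective, we state |image(φ)|: the image of φ is {12}, which has 1 element.

1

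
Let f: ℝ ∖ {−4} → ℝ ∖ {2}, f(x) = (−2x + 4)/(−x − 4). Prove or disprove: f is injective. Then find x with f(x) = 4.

-10

Suppose f(x_1) = f(x_2). Cross-multiplying: (−2x_1 + 4)(−x_2 − 4) = (−2x_2 + 4)(−x_1 − 4).
Expanding both sides and cancelling the symmetric terms leaves 12·(x_1 − x_2) = 0. Since 12 ≠ 0, x_1 = x_2. Thus f is injective.
Solving f(x) = 4: cross-multiplying gives −2x + 4 = 4(−x − 4), which rearranges to 2x = −20, so x = −10.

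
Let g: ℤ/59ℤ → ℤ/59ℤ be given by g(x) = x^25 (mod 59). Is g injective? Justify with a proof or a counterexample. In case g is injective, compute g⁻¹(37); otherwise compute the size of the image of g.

39

Since 59 is prime, the nonzero elements of ℤ/59ℤ form a cyclic group of order 58.
As gcd(25, 58) = 1, raising to the 25th power is a bijection on this group: if s^25 ≡ t^25 then (st^{−1})^25 = 1, and the only element of order dividing gcd(25, 58) = 1 is 1, so s = t.
With g(0) = 0 this makes g injective on all of ℤ/59ℤ, hence bijective (finite equal-size domain and codomain). In particular g is injective.
Since g is injective, we find the preimage of 37. The inverse of x ↦ x^25 on (ℤ/59ℤ)^× is x ↦ x^7, because 25·7 = 175 = 3·58 + 1 ≡ 1 (mod 58) and x^{58} = 1 for x ≠ 0 (Fermat). So g⁻¹(37) = 37^7 mod 59.
Repeated squaring mod 59: 37^1 ≡ 37, 37^2 ≡ 37² = 1369 ≡ 12, 37^4 ≡ 12² = 144 ≡ 26. Since 7 = 4 + 2 + 1, 37^7 ≡ 26·12·37: 26·12 = 312 ≡ 17, then 17·37 = 629 ≡ 39. So 37^7 ≡ 39 (mod 59).
Hence g⁻¹(37) = 39.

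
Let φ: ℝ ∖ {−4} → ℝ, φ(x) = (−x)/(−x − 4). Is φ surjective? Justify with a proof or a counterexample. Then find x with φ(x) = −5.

If φ(x) = 1, cross-multiplying gives −1(−x) = −1(−x − 4), which simplifies to 0 = 4 — false.  So 1 has no preimage and φ is not surjective.
Solving φ(x) = −5: cross-multiplying gives −x = −5(−x − 4), which rearranges to −6x = 20, so x = −10/3.

-10/3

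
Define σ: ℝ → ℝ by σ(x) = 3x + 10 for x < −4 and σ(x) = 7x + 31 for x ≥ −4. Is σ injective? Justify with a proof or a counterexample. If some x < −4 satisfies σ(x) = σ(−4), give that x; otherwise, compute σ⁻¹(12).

-19/7

Both pieces are strictly increasing (slopes 3 and 7), so each is injective on its own interval.
The left piece maps (−∞, −4) onto (−∞, −2); the right piece maps [−4, ∞) onto [3, ∞).
These images are disjoint, so no value is attained by both pieces. So σ is injective.
Because the two images are disjoint, no x < −4 has σ(x) = σ(−4), so we compute σ⁻¹(12): 12 lies in [3, ∞), so solve 7x + 31 = 12: x = (12 − 31)/7 = −19/7.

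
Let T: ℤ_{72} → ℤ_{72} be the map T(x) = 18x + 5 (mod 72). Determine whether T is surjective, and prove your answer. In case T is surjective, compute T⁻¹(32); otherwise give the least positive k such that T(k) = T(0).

Recall that surjectivity means every element of the codomain has a preimage under T.
Since gcd(18, 72) = 18, we have 18x ≡ 0 (mod 18) for all x, so T(x) ≡ 5 (mod 18).
But 0 ≢ 5 (mod 18), so 0 ∈ ℤ_{72} has no preimage. So T is not surjective.
Since T is not surjective, we find the least positive k with T(k) = T(0): this means 18k ≡ 0 (mod 72), i.e. 72 ∣ 18k. Since gcd(18, 72) = 18, dividing through by 18 this holds exactly when 4 ∣ k.
The smallest positive such k is 4.

4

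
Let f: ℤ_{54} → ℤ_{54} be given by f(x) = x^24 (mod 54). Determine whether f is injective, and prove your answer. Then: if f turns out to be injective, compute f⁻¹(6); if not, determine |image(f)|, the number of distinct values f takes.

f(0) = 0^24 = 0.
f(6): Repeated squaring mod 54: 6^1 ≡ 6, 6^2 ≡ 6² = 36, 6^4 ≡ 36² = 1296 ≡ 0, 6^8 ≡ 0² = 0, 6^16 ≡ 0² = 0. Since 24 = 16 + 8, 6^24 ≡ 0·0: 0·0 = 0. So 6^24 ≡ 0 (mod 54).
So f(0) = f(6) = 0 while 0 ≠ 6, therefore f is not injective.
Since f is not injective, we determine |image(f)|. Computing x^24 mod 54 for each x (by repeated squaring, reducing mod 54 at every step), the values f(0), f(1), …, f(53) are: 0, 1, 10, 27, 46, 19, 0, 37, 28, 27, 28, 37, 0, 19, 46, 27, 10, 1, 0, 1, 10, 27, 46, 19, 0, 37, 28, 27, 28, 37, 0, 19, 46, 27, 10, 1, 0, 1, 10, 27, 46, 19, 0, 37, 28, 27, 28, 37, 0, 19, 46, 27, 10, 1.
The distinct values are {0, 1, 10, 19, 27, 28, 37, 46}; there are 8 of them.

8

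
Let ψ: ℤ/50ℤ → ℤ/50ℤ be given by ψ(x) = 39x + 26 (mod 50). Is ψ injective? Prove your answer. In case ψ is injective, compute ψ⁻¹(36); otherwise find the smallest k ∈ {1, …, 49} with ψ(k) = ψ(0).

Recall that ψ is injective if ψ(x_1) = ψ(x_2) implies x_1 = x_2.
Suppose ψ(x_1) = ψ(x_2) in ℤ/50ℤ. Then 39x_1 + 26 ≡ 39x_2 + 26 (mod 50), therefore 39(x_1 − x_2) ≡ 0 (mod 50).
Since gcd(39, 50) = 1, 39 is invertible modulo 50, therefore x_1 − x_2 ≡ 0 (mod 50), i.e. x_1 = x_2.
Therefore ψ is injective.
We now compute 39⁻¹ mod 50 explicitly. Euclid's algorithm: 50 = 1·39 + 11, 39 = 3·11 + 6, 11 = 1·6 + 5, 6 = 1·5 + 1; back-substituting gives 1 = 9·39 − 7·50, so 39⁻¹ ≡ 9 (mod 50).
Since ψ is injective, we compute ψ⁻¹(36): solve 39x + 26 ≡ 36 (mod 50), i.e. 39x ≡ 10 (mod 50).
Multiplying by 39⁻¹ = 9 gives x ≡ 9·10 = 90 = 1·50 + 40 ≡ 40 (mod 50).
Check: ψ(40) = 39·40 + 26 = 1586 = 31·50 + 36 ≡ 36 (mod 50).

40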